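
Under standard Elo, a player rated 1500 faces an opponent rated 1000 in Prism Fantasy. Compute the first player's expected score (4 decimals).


Elo expected score: Ea = 1/(1 + 10^((Rb-Ra)/400))
Rb - Ra = 1000 - 1500 = -500
(Rb-Ra)/400 = -500/400 = -1.25
10^-1.25 = 0.056234
Ea = 1/(1 + 0.056234) = 1/1.056234 = 0.9468

0.9468


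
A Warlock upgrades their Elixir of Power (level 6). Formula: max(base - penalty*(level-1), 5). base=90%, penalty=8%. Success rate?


raw_rate = 90 - 8 * (6 - 1)
= 90 - 8 * 5
= 90 - 40
= 50
Apply floor: max(50, 5) = 50%

50%


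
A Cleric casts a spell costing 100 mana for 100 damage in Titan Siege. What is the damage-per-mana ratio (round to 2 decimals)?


Efficiency = damage / mana
= 100 / 100
= 1.00

1.00 dmg/mana


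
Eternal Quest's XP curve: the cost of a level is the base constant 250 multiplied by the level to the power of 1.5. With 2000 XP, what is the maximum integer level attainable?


XP = 250 * level^1.5, so level = (XP / 250)^(1/1.5)
= (2000 / 250)^(1/1.5)
= 8.0^0.6667
= 4.0
Floor: level = 4

level 4


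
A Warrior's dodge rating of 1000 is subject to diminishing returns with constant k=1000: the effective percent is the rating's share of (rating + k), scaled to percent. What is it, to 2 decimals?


effective% = rating / (rating + k) * 100
= 1000 / (1000 + 1000) * 100
= 1000 / 2000 * 100
= 0.5 * 100
= 50.00%

50.00%


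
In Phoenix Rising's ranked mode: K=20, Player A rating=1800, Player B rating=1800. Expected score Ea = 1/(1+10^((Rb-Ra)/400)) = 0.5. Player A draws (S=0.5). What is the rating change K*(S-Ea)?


Elo update: delta = K * (S - Ea), where S = 0.5 (draws)
S - Ea = 0.5 - 0.5 = 0.0
Rating change = 20 * 0.0
= 0.00

0.00 rating points


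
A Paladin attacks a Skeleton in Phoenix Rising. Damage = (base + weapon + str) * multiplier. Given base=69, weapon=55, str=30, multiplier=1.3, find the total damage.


Sum base + weapon + str = 69 + 55 + 30 = 154
Multiply by 1.3:
154 * 1.3 = 200.2

200.2 damage


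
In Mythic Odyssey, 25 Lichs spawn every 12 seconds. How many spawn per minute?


Spawns per minute = count * (60 / interval)
= 25 * (60 / 12)
= 25 * 5.0
= 125.0

125.0 per minute


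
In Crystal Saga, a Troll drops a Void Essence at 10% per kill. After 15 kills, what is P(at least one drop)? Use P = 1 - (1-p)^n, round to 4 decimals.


P(at least one) = 1 - P(none) = 1 - (1-p)^n
p = 10/100 = 0.1
1 - p = 0.9
(1 - p)^15 = 0.9^15 = 0.205891
P(at least one) = 1 - 0.205891 = 0.7941

0.7941


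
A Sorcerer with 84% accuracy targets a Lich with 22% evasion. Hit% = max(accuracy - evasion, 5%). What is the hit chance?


accuracy - evasion = 84 - 22 = 62
Apply floor: max(62, 5) = 62
Hit chance = 62%

62%


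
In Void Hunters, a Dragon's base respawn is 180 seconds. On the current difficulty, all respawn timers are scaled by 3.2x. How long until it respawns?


Respawn time = base * multiplier
= 180 * 3.2
= 576.0 seconds

576.0 seconds


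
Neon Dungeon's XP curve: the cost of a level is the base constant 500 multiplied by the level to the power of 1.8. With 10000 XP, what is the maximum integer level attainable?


XP = 500 * level^1.8, so level = (XP / 500)^(1/1.8)
= (10000 / 500)^(1/1.8)
= 20.0^0.5556
= 5.282
Floor: level = 5

level 5


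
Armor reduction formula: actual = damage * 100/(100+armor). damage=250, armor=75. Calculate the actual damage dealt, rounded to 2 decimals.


actual = 250 * 100 / (100 + 75)
= 250 * 100 / 175
= 25000 / 175
= 142.86

142.86 damage


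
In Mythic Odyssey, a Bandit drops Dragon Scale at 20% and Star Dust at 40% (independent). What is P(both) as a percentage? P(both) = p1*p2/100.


For independent events, P(both) = P(A) * P(B)
= 20% * 40%
= 800 / 100 %
= 8.0%

8.0%


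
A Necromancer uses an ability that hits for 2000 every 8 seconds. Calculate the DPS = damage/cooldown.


DPS = damage / cooldown
= 2000 / 8
= 250.00

250.00 DPS


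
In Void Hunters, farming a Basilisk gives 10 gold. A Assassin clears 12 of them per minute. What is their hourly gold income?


Gold per minute = 10 * 12 = 120
Gold per hour = 120 * 60 = 7200

7200 gold/hour


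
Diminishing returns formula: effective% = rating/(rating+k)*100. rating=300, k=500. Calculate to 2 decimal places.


effective% = rating / (rating + k) * 100
= 300 / (300 + 500) * 100
= 300 / 800 * 100
= 0.375 * 100
= 37.50%

37.50%


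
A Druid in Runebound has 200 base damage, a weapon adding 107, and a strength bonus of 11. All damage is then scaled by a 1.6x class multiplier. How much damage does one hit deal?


Sum base + weapon + str = 200 + 107 + 11 = 318
Multiply by 1.6:
318 * 1.6 = 508.8

508.8 damage


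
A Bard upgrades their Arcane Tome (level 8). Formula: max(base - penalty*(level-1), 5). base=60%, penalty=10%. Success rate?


raw_rate = 60 - 10 * (8 - 1)
= 60 - 10 * 7
= 60 - 70
= -10
Apply floor: max(-10, 5) = 5%

5%


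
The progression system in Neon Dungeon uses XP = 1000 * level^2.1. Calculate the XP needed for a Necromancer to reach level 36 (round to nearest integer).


XP = 1000 * level^2.1
Substitute level = 36:
XP = 1000 * 36^2.1
= 1000 * 1854.5359
= 1854536

1854536 XP


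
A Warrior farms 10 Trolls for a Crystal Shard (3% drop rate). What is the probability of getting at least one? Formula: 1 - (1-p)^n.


P(at least one) = 1 - P(none) = 1 - (1-p)^n
p = 3/100 = 0.03
1 - p = 0.97
(1 - p)^10 = 0.97^10 = 0.737424
P(at least one) = 1 - 0.737424 = 0.2626

0.2626


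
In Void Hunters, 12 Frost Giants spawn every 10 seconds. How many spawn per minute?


Spawns per minute = count * (60 / interval)
= 12 * (60 / 10)
= 12 * 6.0
= 72.0

72.0 per minute


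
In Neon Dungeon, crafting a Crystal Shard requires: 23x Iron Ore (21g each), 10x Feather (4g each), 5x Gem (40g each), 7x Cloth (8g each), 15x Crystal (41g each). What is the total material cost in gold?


Cost breakdown:
  Iron Ore: 23 * 21 = 483
  Feather: 10 * 4 = 40
  Gem: 5 * 40 = 200
  Cloth: 7 * 8 = 56
  Crystal: 15 * 41 = 615
Total = 483 + 40 + 200 + 56 + 615 = 1394

1394 gold


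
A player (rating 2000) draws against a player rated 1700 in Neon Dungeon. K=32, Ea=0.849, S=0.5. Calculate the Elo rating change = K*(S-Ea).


Elo update: delta = K * (S - Ea), where S = 0.5 (draws)
S - Ea = 0.5 - 0.849 = -0.349
Rating change = 32 * -0.349
= -11.17

-11.17 rating points


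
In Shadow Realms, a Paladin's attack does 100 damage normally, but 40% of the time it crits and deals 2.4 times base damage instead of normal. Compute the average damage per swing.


E[dmg] = base * (1 + crit_chance * (crit_mult - 1))
cc as decimal = 40/100 = 0.4
cm - 1 = 2.4 - 1 = 1.4
Bonus factor = 0.4 * 1.4 = 0.56
Total multiplier = 1 + 0.56 = 1.56
Expected damage = 100 * 1.56 = 156.00

156.00 damage


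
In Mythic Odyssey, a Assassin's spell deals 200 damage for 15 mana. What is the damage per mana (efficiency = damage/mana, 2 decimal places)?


Efficiency = damage / mana
= 200 / 15
= 13.33

13.33 dmg/mana


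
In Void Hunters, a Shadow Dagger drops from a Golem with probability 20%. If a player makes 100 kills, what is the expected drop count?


Expected drops = kills * (drop_rate / 100)
= 100 * (20 / 100)
= 100 * 0.2
= 20.0

20.0 drops


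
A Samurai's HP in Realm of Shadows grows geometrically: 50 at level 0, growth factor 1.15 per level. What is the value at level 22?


value = base * growth^level
= 50 * 1.15^22
= 50 * 21.644746
= 1082.24

1082.24 HP


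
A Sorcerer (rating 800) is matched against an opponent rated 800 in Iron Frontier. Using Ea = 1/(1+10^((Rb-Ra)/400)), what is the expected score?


Elo expected score: Ea = 1/(1 + 10^((Rb-Ra)/400))
Rb - Ra = 800 - 800 = 0
(Rb-Ra)/400 = 0/400 = 0.0
10^0.0 = 1.0
Ea = 1/(1 + 1.0) = 1/2.0 = 0.5000

0.5000


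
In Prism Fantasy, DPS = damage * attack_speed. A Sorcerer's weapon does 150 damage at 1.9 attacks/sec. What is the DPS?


DPS = damage * attack_speed
= 150 * 1.9
= 285.0

285.0 DPS


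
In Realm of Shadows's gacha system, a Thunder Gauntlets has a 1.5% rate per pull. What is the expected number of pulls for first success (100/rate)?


Expected pulls for a geometric distribution = 1/p = 100 / rate%
= 100 / 1.5
= 66.67

66.67 pulls


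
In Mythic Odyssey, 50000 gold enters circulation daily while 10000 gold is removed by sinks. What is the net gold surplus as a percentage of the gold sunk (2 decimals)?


Net gold = 50000 - 10000 = 40000
Inflation rate = net / sunk * 100 = 40000 / 10000 * 100
= 4.0 * 100
= 400.00%

400.00%


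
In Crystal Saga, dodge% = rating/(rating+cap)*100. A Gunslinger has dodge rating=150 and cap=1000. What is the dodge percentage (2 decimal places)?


dodge% = 150 / (150 + 1000) * 100
= 150 / 1150 * 100
= 0.130435 * 100
= 13.04%

13.04%


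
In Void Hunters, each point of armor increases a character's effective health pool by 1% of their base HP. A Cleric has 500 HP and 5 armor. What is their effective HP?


EHP = 500 * (1 + 5/100)
= 500 * (1 + 0.05)
= 500 * 1.05
= 525.0

525.0 EHP


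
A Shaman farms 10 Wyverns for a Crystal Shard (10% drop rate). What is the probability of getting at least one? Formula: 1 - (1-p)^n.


P(at least one) = 1 - P(none) = 1 - (1-p)^n
p = 10/100 = 0.1
1 - p = 0.9
(1 - p)^10 = 0.9^10 = 0.348678
P(at least one) = 1 - 0.348678 = 0.6513

0.6513


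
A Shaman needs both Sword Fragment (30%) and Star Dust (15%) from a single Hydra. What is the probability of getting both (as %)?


For independent events, P(both) = P(A) * P(B)
= 30% * 15%
= 450 / 100 %
= 4.5%

4.5%


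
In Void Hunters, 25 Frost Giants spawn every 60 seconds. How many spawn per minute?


Spawns per minute = count * (60 / interval)
= 25 * (60 / 60)
= 25 * 1.0
= 25.0

25.0 per minute


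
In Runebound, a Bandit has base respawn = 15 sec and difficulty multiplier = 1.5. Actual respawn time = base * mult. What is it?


Respawn time = base * multiplier
= 15 * 1.5
= 22.5 seconds

22.5 seconds


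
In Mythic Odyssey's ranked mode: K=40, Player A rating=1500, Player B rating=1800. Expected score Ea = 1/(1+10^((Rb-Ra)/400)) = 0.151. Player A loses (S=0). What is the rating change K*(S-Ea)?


Elo update: delta = K * (S - Ea), where S = 0 (loses)
S - Ea = 0 - 0.151 = -0.151
Rating change = 40 * -0.151
= -6.04

-6.04 rating points


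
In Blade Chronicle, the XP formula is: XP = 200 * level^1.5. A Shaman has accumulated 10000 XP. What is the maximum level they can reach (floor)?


XP = 200 * level^1.5, so level = (XP / 200)^(1/1.5)
= (10000 / 200)^(1/1.5)
= 50.0^0.6667
= 13.5721
Floor: level = 13

level 13


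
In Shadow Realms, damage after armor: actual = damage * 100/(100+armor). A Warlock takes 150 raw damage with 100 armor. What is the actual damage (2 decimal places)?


actual = 150 * 100 / (100 + 100)
= 150 * 100 / 200
= 15000 / 200
= 75.00

75.00 damage


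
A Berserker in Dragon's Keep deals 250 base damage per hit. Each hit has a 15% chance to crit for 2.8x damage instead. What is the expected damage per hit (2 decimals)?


E[dmg] = base * (1 + crit_chance * (crit_mult - 1))
cc as decimal = 15/100 = 0.15
cm - 1 = 2.8 - 1 = 1.8
Bonus factor = 0.15 * 1.8 = 0.27
Total multiplier = 1 + 0.27 = 1.27
Expected damage = 250 * 1.27 = 317.50

317.50 damage


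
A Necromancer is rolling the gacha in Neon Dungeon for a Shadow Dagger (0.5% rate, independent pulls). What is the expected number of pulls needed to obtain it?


Expected pulls for a geometric distribution = 1/p = 100 / rate%
= 100 / 0.5
= 200.0

200.0 pulls


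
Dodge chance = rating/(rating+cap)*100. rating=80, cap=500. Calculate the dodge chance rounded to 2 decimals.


dodge% = 80 / (80 + 500) * 100
= 80 / 580 * 100
= 0.137931 * 100
= 13.79%

13.79%


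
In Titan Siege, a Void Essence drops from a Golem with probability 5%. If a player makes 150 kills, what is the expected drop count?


Expected drops = kills * (drop_rate / 100)
= 150 * (5 / 100)
= 150 * 0.05
= 7.5

7.5 drops


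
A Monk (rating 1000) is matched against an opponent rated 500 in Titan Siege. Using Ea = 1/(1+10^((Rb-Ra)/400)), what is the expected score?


Elo expected score: Ea = 1/(1 + 10^((Rb-Ra)/400))
Rb - Ra = 500 - 1000 = -500
(Rb-Ra)/400 = -500/400 = -1.25
10^-1.25 = 0.056234
Ea = 1/(1 + 0.056234) = 1/1.056234 = 0.9468

0.9468


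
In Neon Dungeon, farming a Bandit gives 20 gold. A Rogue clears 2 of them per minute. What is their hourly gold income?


Gold per minute = 20 * 2 = 40
Gold per hour = 40 * 60 = 2400

2400 gold/hour


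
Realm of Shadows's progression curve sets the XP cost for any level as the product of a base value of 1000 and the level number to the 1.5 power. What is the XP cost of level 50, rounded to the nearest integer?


XP = 1000 * level^1.5
Substitute level = 50:
XP = 1000 * 50^1.5
= 1000 * 353.5534
= 353553

353553 XP


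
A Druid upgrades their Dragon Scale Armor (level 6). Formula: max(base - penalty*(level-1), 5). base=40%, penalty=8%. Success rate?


raw_rate = 40 - 8 * (6 - 1)
= 40 - 8 * 5
= 40 - 40
= 0
Apply floor: max(0, 5) = 5%

5%


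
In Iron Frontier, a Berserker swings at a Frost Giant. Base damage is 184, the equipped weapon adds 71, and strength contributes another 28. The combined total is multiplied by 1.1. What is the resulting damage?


Sum base + weapon + str = 184 + 71 + 28 = 283
Multiply by 1.1:
283 * 1.1 = 311.3

311.3 damage


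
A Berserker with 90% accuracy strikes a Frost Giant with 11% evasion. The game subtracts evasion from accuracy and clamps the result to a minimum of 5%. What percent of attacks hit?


accuracy - evasion = 90 - 11 = 79
Apply floor: max(79, 5) = 79
Hit chance = 79%

79%


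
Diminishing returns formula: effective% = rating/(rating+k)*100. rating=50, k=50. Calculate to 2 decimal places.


effective% = rating / (rating + k) * 100
= 50 / (50 + 50) * 100
= 50 / 100 * 100
= 0.5 * 100
= 50.00%

50.00%


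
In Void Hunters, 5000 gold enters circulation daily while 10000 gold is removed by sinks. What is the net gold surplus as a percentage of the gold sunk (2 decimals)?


Net gold = 5000 - 10000 = -5000
Inflation rate = net / sunk * 100 = -5000 / 10000 * 100
= -0.5 * 100
= -50.00%

-50.00%


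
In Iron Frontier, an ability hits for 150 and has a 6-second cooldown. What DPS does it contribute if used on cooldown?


DPS = damage / cooldown
= 150 / 6
= 25.00

25.00 DPS


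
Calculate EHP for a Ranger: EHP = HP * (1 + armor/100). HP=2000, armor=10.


EHP = 2000 * (1 + 10/100)
= 2000 * (1 + 0.1)
= 2000 * 1.1
= 2200.0

2200.0 EHP


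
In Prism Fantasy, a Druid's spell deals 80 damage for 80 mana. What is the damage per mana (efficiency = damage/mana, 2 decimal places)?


Efficiency = damage / mana
= 80 / 80
= 1.00

1.00 dmg/mana


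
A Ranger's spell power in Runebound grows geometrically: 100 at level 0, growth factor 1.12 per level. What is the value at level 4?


value = base * growth^level
= 100 * 1.12^4
= 100 * 1.573519
= 157.35

157.35 spell power


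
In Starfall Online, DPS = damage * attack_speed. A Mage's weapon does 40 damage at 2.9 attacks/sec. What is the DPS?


DPS = damage * attack_speed
= 40 * 2.9
= 116.0

116.0 DPS


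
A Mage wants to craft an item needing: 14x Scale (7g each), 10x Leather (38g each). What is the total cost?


Cost breakdown:
  Scale: 14 * 7 = 98
  Leather: 10 * 38 = 380
Total = 98 + 380 = 478

478 gold


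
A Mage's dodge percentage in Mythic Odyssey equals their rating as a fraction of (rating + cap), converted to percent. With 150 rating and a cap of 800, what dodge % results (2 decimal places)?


dodge% = 150 / (150 + 800) * 100
= 150 / 950 * 100
= 0.157895 * 100
= 15.79%

15.79%


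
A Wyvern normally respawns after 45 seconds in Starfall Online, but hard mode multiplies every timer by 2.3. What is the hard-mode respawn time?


Respawn time = base * multiplier
= 45 * 2.3
= 103.5 seconds

103.5 seconds


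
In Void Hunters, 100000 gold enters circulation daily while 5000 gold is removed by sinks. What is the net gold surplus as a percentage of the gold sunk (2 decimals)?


Net gold = 100000 - 5000 = 95000
Inflation rate = net / sunk * 100 = 95000 / 5000 * 100
= 19.0 * 100
= 1900.00%

1900.00%


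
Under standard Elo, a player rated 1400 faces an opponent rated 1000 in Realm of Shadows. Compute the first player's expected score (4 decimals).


Elo expected score: Ea = 1/(1 + 10^((Rb-Ra)/400))
Rb - Ra = 1000 - 1400 = -400
(Rb-Ra)/400 = -400/400 = -1.0
10^-1.0 = 0.1
Ea = 1/(1 + 0.1) = 1/1.1 = 0.9091

0.9091


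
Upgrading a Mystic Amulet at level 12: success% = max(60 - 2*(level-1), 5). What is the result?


raw_rate = 60 - 2 * (12 - 1)
= 60 - 2 * 11
= 60 - 22
= 38
Apply floor: max(38, 5) = 38%

38%


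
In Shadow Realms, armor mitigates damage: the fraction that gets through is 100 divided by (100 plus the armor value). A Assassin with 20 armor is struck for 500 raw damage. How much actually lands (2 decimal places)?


actual = 500 * 100 / (100 + 20)
= 500 * 100 / 120
= 50000 / 120
= 416.67

416.67 damage


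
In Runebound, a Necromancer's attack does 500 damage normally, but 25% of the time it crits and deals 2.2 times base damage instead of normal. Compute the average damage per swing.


E[dmg] = base * (1 + crit_chance * (crit_mult - 1))
cc as decimal = 25/100 = 0.25
cm - 1 = 2.2 - 1 = 1.2
Bonus factor = 0.25 * 1.2 = 0.3
Total multiplier = 1 + 0.3 = 1.3
Expected damage = 500 * 1.3 = 650.00

650.00 damage


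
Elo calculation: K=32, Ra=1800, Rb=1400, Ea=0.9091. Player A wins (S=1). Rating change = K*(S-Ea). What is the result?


Elo update: delta = K * (S - Ea), where S = 1 (wins)
S - Ea = 1 - 0.9091 = 0.0909
Rating change = 32 * 0.0909
= 2.91

2.91 rating points


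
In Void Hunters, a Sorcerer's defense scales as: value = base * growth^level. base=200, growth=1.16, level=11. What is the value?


value = base * growth^level
= 200 * 1.16^11
= 200 * 5.117265
= 1023.45

1023.45 defense


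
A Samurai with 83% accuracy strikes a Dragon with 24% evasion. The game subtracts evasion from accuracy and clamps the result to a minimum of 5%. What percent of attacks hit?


accuracy - evasion = 83 - 24 = 59
Apply floor: max(59, 5) = 59
Hit chance = 59%

59%


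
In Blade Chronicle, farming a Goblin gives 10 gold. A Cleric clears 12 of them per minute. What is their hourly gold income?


Gold per minute = 10 * 12 = 120
Gold per hour = 120 * 60 = 7200

7200 gold/hour


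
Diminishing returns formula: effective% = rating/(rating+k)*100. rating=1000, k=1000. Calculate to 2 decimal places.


effective% = rating / (rating + k) * 100
= 1000 / (1000 + 1000) * 100
= 1000 / 2000 * 100
= 0.5 * 100
= 50.00%

50.00%


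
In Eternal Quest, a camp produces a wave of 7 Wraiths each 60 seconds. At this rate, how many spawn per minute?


Spawns per minute = count * (60 / interval)
= 7 * (60 / 60)
= 7 * 1.0
= 7.0

7.0 per minute


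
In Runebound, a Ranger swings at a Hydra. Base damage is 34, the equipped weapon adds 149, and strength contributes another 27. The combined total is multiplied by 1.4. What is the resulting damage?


Sum base + weapon + str = 34 + 149 + 27 = 210
Multiply by 1.4:
210 * 1.4 = 294.0

294.0 damage


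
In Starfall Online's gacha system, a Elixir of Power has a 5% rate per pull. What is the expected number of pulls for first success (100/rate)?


Expected pulls for a geometric distribution = 1/p = 100 / rate%
= 100 / 5
= 20.0

20.0 pulls


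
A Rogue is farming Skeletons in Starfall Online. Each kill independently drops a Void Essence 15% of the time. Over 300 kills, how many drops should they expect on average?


Expected drops = kills * (drop_rate / 100)
= 300 * (15 / 100)
= 300 * 0.15
= 45.0

45.0 drops


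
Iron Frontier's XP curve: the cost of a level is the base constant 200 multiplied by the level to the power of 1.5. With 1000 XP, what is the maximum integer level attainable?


XP = 200 * level^1.5, so level = (XP / 200)^(1/1.5)
= (1000 / 200)^(1/1.5)
= 5.0^0.6667
= 2.924
Floor: level = 2

level 2


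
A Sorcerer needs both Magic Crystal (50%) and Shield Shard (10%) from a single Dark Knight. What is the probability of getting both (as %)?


For independent events, P(both) = P(A) * P(B)
= 50% * 10%
= 500 / 100 %
= 5.0%

5.0%


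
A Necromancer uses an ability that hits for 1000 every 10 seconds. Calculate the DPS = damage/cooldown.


DPS = damage / cooldown
= 1000 / 10
= 100.00

100.00 DPS


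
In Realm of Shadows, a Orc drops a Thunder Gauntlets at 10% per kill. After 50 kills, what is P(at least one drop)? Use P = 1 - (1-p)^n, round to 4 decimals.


P(at least one) = 1 - P(none) = 1 - (1-p)^n
p = 10/100 = 0.1
1 - p = 0.9
(1 - p)^50 = 0.9^50 = 0.005154
P(at least one) = 1 - 0.005154 = 0.9948

0.9948


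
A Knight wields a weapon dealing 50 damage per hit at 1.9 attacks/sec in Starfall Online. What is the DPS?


DPS = damage * attack_speed
= 50 * 1.9
= 95.0

95.0 DPS


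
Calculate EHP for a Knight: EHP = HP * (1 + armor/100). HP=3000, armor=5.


EHP = 3000 * (1 + 5/100)
= 3000 * (1 + 0.05)
= 3000 * 1.05
= 3150.0

3150.0 EHP


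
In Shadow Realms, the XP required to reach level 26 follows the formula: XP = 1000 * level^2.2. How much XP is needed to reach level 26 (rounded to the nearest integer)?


XP = 1000 * level^2.2
Substitute level = 26:
XP = 1000 * 26^2.2
= 1000 * 1297.0041
= 1297004

1297004 XP


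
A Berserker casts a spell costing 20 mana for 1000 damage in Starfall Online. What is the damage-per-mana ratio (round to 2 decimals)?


Efficiency = damage / mana
= 1000 / 20
= 50.00

50.00 dmg/mana


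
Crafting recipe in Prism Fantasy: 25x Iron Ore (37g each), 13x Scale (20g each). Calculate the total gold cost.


Cost breakdown:
  Iron Ore: 25 * 37 = 925
  Scale: 13 * 20 = 260
Total = 925 + 260 = 1185

1185 gold


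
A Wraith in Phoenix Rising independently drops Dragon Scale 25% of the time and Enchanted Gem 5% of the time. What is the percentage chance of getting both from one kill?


For independent events, P(both) = P(A) * P(B)
= 25% * 5%
= 125 / 100 %
= 1.25%

1.25%


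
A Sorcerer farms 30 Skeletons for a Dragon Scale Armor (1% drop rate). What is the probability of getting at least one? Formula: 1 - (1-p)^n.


P(at least one) = 1 - P(none) = 1 - (1-p)^n
p = 1/100 = 0.01
1 - p = 0.99
(1 - p)^30 = 0.99^30 = 0.739700
P(at least one) = 1 - 0.739700 = 0.2603

0.2603


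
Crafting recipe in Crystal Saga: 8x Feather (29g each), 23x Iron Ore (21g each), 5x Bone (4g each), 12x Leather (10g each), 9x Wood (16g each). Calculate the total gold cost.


Cost breakdown:
  Feather: 8 * 29 = 232
  Iron Ore: 23 * 21 = 483
  Bone: 5 * 4 = 20
  Leather: 12 * 10 = 120
  Wood: 9 * 16 = 144
Total = 232 + 483 + 20 + 120 + 144 = 999

999 gold


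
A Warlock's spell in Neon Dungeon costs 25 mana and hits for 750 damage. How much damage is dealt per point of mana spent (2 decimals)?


Efficiency = damage / mana
= 750 / 25
= 30.00

30.00 dmg/mana


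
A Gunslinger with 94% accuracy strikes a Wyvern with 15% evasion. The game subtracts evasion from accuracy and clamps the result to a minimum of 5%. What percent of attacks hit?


accuracy - evasion = 94 - 15 = 79
Apply floor: max(79, 5) = 79
Hit chance = 79%

79%


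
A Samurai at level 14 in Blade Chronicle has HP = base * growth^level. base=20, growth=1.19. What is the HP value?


value = base * growth^level
= 20 * 1.19^14
= 20 * 11.419773
= 228.40

228.40 HP


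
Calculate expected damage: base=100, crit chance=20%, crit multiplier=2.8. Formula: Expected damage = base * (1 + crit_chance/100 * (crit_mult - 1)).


E[dmg] = base * (1 + crit_chance * (crit_mult - 1))
cc as decimal = 20/100 = 0.2
cm - 1 = 2.8 - 1 = 1.8
Bonus factor = 0.2 * 1.8 = 0.36
Total multiplier = 1 + 0.36 = 1.36
Expected damage = 100 * 1.36 = 136.00

136.00 damage


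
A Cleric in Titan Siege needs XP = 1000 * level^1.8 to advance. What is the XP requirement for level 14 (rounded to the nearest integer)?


XP = 1000 * level^1.8
Substitute level = 14:
XP = 1000 * 14^1.8
= 1000 * 115.6193
= 115619

115619 XP


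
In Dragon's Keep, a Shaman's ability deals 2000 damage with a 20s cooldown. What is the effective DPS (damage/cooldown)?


DPS = damage / cooldown
= 2000 / 20
= 100.00

100.00 DPS


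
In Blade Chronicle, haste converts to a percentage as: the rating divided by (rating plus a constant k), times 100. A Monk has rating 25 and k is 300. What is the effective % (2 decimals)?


effective% = rating / (rating + k) * 100
= 25 / (25 + 300) * 100
= 25 / 325 * 100
= 0.076923 * 100
= 7.69%

7.69%


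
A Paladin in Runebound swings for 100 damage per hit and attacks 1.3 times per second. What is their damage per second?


DPS = damage * attack_speed
= 100 * 1.3
= 130.0

130.0 DPS


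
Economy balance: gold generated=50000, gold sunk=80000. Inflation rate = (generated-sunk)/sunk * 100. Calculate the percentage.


Net gold = 50000 - 80000 = -30000
Inflation rate = net / sunk * 100 = -30000 / 80000 * 100
= -0.375 * 100
= -37.50%

-37.50%


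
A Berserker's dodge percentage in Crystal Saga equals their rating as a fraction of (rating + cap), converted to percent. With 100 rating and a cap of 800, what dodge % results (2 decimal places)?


dodge% = 100 / (100 + 800) * 100
= 100 / 900 * 100
= 0.111111 * 100
= 11.11%

11.11%


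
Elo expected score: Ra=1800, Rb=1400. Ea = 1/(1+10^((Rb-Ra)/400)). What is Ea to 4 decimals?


Elo expected score: Ea = 1/(1 + 10^((Rb-Ra)/400))
Rb - Ra = 1400 - 1800 = -400
(Rb-Ra)/400 = -400/400 = -1.0
10^-1.0 = 0.1
Ea = 1/(1 + 0.1) = 1/1.1 = 0.9091

0.9091


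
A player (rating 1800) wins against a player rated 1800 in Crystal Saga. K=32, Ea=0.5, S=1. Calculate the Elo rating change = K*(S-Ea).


Elo update: delta = K * (S - Ea), where S = 1 (wins)
S - Ea = 1 - 0.5 = 0.5
Rating change = 32 * 0.5
= 16.00

16.00 rating points


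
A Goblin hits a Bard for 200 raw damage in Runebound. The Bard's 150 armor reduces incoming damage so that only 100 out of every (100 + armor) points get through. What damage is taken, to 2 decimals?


actual = 200 * 100 / (100 + 150)
= 200 * 100 / 250
= 20000 / 250
= 80.00

80.00 damage


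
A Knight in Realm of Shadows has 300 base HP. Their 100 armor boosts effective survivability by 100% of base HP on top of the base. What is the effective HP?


EHP = 300 * (1 + 100/100)
= 300 * (1 + 1.0)
= 300 * 2.0
= 600.0

600.0 EHP


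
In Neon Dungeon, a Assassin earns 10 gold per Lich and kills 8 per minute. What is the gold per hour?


Gold per minute = 10 * 8 = 80
Gold per hour = 80 * 60 = 4800

4800 gold/hour


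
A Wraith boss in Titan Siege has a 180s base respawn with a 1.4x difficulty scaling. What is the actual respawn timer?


Respawn time = base * multiplier
= 180 * 1.4
= 252.0 seconds

252.0 seconds


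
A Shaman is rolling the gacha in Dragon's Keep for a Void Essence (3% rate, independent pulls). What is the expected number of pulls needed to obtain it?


Expected pulls for a geometric distribution = 1/p = 100 / rate%
= 100 / 3
= 33.33

33.33 pulls


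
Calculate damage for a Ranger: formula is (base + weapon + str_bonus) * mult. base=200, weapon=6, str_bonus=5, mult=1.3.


Sum base + weapon + str = 200 + 6 + 5 = 211
Multiply by 1.3:
211 * 1.3 = 274.3

274.3 damage


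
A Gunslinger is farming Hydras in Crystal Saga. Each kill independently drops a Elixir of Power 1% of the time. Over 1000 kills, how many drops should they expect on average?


Expected drops = kills * (drop_rate / 100)
= 1000 * (1 / 100)
= 1000 * 0.01
= 10.0

10.0 drops


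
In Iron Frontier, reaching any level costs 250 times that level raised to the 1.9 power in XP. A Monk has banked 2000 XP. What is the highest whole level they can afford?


XP = 250 * level^1.9, so level = (XP / 250)^(1/1.9)
= (2000 / 250)^(1/1.9)
= 8.0^0.5263
= 2.9875
Floor: level = 2

level 2


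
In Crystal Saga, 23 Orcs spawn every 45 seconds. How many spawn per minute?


Spawns per minute = count * (60 / interval)
= 23 * (60 / 45)
= 23 * 1.3333
= 30.67

30.67 per minute


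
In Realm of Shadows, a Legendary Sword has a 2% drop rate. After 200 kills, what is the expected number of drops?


Expected drops = kills * (drop_rate / 100)
= 200 * (2 / 100)
= 200 * 0.02
= 4.0

4.0 drops


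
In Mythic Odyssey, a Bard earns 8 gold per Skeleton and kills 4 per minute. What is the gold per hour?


Gold per minute = 8 * 4 = 32
Gold per hour = 32 * 60 = 1920

1920 gold/hour


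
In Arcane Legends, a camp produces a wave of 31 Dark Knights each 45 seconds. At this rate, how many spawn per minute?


Spawns per minute = count * (60 / interval)
= 31 * (60 / 45)
= 31 * 1.3333
= 41.33

41.33 per minute


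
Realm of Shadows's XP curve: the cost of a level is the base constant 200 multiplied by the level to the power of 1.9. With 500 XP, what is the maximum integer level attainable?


XP = 200 * level^1.9, so level = (XP / 200)^(1/1.9)
= (500 / 200)^(1/1.9)
= 2.5^0.5263
= 1.6197
Floor: level = 1

level 1


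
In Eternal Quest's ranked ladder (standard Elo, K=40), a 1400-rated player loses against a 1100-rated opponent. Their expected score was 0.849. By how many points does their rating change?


Elo update: delta = K * (S - Ea), where S = 0 (loses)
S - Ea = 0 - 0.849 = -0.849
Rating change = 40 * -0.849
= -33.96

-33.96 rating points


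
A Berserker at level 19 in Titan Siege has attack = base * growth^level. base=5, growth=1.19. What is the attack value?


value = base * growth^level
= 5 * 1.19^19
= 5 * 27.251616
= 136.26

136.26 attack


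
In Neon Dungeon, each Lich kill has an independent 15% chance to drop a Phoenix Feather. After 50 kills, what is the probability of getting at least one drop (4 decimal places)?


P(at least one) = 1 - P(none) = 1 - (1-p)^n
p = 15/100 = 0.15
1 - p = 0.85
(1 - p)^50 = 0.85^50 = 0.000296
P(at least one) = 1 - 0.000296 = 0.9997

0.9997


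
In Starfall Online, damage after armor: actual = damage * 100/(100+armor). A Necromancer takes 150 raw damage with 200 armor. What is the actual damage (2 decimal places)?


actual = 150 * 100 / (100 + 200)
= 150 * 100 / 300
= 15000 / 300
= 50.00

50.00 damage


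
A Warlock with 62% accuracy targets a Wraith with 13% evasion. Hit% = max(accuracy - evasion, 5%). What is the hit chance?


accuracy - evasion = 62 - 13 = 49
Apply floor: max(49, 5) = 49
Hit chance = 49%

49%


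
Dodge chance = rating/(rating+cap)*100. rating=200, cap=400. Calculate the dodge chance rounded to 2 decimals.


dodge% = 200 / (200 + 400) * 100
= 200 / 600 * 100
= 0.333333 * 100
= 33.33%

33.33%


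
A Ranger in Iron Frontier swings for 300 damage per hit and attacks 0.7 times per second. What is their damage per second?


DPS = damage * attack_speed
= 300 * 0.7
= 210.0

210.0 DPS


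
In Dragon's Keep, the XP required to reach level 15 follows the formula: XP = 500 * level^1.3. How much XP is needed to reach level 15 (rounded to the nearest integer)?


XP = 500 * level^1.3
Substitute level = 15:
XP = 500 * 15^1.3
= 500 * 33.8002
= 16900

16900 XP


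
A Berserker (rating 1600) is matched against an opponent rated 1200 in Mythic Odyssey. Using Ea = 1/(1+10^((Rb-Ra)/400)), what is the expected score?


Elo expected score: Ea = 1/(1 + 10^((Rb-Ra)/400))
Rb - Ra = 1200 - 1600 = -400
(Rb-Ra)/400 = -400/400 = -1.0
10^-1.0 = 0.1
Ea = 1/(1 + 0.1) = 1/1.1 = 0.9091

0.9091


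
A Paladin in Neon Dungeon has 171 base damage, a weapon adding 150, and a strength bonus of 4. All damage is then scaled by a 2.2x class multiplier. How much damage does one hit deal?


Sum base + weapon + str = 171 + 150 + 4 = 325
Multiply by 2.2:
325 * 2.2 = 715.0

715.0 damage


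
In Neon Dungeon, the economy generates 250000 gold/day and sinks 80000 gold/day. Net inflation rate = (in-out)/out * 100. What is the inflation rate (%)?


Net gold = 250000 - 80000 = 170000
Inflation rate = net / sunk * 100 = 170000 / 80000 * 100
= 2.125 * 100
= 212.50%

212.50%


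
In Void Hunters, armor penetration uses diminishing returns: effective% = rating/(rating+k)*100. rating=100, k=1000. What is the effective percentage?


effective% = rating / (rating + k) * 100
= 100 / (100 + 1000) * 100
= 100 / 1100 * 100
= 0.090909 * 100
= 9.09%

9.09%


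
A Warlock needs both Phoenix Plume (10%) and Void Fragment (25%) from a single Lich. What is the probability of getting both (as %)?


For independent events, P(both) = P(A) * P(B)
= 10% * 25%
= 250 / 100 %
= 2.5%

2.5%


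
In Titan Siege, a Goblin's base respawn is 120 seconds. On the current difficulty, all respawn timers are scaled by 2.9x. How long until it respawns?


Respawn time = base * multiplier
= 120 * 2.9
= 348.0 seconds

348.0 seconds


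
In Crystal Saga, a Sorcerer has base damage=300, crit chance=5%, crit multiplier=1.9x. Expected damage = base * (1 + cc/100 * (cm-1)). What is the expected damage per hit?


E[dmg] = base * (1 + crit_chance * (crit_mult - 1))
cc as decimal = 5/100 = 0.05
cm - 1 = 1.9 - 1 = 0.9
Bonus factor = 0.05 * 0.9 = 0.045
Total multiplier = 1 + 0.045 = 1.045
Expected damage = 300 * 1.045 = 313.50

313.50 damage


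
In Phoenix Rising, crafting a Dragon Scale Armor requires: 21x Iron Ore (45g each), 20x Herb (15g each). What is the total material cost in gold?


Cost breakdown:
  Iron Ore: 21 * 45 = 945
  Herb: 20 * 15 = 300
Total = 945 + 300 = 1245

1245 gold


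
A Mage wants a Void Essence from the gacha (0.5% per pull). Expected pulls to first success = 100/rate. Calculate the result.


Expected pulls for a geometric distribution = 1/p = 100 / rate%
= 100 / 0.5
= 200.0

200.0 pulls


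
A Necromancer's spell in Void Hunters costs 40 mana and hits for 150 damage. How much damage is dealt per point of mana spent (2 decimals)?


Efficiency = damage / mana
= 150 / 40
= 3.75

3.75 dmg/mana


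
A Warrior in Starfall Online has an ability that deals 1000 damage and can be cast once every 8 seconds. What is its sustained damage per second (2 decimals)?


DPS = damage / cooldown
= 1000 / 8
= 125.00

125.00 DPS


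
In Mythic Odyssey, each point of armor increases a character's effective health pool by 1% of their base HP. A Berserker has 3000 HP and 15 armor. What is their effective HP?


EHP = 3000 * (1 + 15/100)
= 3000 * (1 + 0.15)
= 3000 * 1.15
= 3450.0

3450.0 EHP


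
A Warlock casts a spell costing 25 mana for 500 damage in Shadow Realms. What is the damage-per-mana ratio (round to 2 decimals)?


Efficiency = damage / mana
= 500 / 25
= 20.00

20.00 dmg/mana


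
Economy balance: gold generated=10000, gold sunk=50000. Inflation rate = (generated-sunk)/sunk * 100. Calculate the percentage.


Net gold = 10000 - 50000 = -40000
Inflation rate = net / sunk * 100 = -40000 / 50000 * 100
= -0.8 * 100
= -80.00%

-80.00%


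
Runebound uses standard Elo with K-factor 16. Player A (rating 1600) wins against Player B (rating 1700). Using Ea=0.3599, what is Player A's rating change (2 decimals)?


Elo update: delta = K * (S - Ea), where S = 1 (wins)
S - Ea = 1 - 0.3599 = 0.6401
Rating change = 16 * 0.6401
= 10.24

10.24 rating points


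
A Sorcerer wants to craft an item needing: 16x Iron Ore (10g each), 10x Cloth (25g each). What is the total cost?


Cost breakdown:
  Iron Ore: 16 * 10 = 160
  Cloth: 10 * 25 = 250
Total = 160 + 250 = 410

410 gold


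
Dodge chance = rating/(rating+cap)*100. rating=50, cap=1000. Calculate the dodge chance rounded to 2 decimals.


dodge% = 50 / (50 + 1000) * 100
= 50 / 1050 * 100
= 0.047619 * 100
= 4.76%

4.76%


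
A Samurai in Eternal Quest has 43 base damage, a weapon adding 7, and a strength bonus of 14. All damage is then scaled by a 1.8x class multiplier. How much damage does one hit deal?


Sum base + weapon + str = 43 + 7 + 14 = 64
Multiply by 1.8:
64 * 1.8 = 115.2

115.2 damage


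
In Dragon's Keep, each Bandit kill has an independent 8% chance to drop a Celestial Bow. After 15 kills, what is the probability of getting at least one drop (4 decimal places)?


P(at least one) = 1 - P(none) = 1 - (1-p)^n
p = 8/100 = 0.08
1 - p = 0.92
(1 - p)^15 = 0.92^15 = 0.286297
P(at least one) = 1 - 0.286297 = 0.7137

0.7137


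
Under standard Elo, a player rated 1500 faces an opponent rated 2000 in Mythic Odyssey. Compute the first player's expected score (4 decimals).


Elo expected score: Ea = 1/(1 + 10^((Rb-Ra)/400))
Rb - Ra = 2000 - 1500 = 500
(Rb-Ra)/400 = 500/400 = 1.25
10^1.25 = 17.782794
Ea = 1/(1 + 17.782794) = 1/18.782794 = 0.0532

0.0532


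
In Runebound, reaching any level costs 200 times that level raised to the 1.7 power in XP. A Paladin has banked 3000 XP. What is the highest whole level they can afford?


XP = 200 * level^1.7, so level = (XP / 200)^(1/1.7)
= (3000 / 200)^(1/1.7)
= 15.0^0.5882
= 4.9183
Floor: level = 4

level 4


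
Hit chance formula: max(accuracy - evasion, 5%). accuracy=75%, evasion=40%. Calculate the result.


accuracy - evasion = 75 - 40 = 35
Apply floor: max(35, 5) = 35
Hit chance = 35%

35%


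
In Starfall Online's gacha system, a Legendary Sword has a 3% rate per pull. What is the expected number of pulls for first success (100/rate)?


Expected pulls for a geometric distribution = 1/p = 100 / rate%
= 100 / 3
= 33.33

33.33 pulls


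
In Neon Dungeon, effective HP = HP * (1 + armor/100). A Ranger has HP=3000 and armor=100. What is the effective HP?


EHP = 3000 * (1 + 100/100)
= 3000 * (1 + 1.0)
= 3000 * 2.0
= 6000.0

6000.0 EHP


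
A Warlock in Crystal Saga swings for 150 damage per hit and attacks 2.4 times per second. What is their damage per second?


DPS = damage * attack_speed
= 150 * 2.4
= 360.0

360.0 DPS


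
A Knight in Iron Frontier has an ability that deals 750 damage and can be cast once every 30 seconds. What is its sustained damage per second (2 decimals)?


DPS = damage / cooldown
= 750 / 30
= 25.00

25.00 DPS


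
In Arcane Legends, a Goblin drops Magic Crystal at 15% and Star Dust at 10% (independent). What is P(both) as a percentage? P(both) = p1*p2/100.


For independent events, P(both) = P(A) * P(B)
= 15% * 10%
= 150 / 100 %
= 1.5%

1.5%


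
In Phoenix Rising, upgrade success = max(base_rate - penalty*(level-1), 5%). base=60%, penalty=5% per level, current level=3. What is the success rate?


raw_rate = 60 - 5 * (3 - 1)
= 60 - 5 * 2
= 60 - 10
= 50
Apply floor: max(50, 5) = 50%

50%


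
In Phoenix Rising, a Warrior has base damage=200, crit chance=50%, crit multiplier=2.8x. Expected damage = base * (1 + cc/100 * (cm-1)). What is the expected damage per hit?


E[dmg] = base * (1 + crit_chance * (crit_mult - 1))
cc as decimal = 50/100 = 0.5
cm - 1 = 2.8 - 1 = 1.8
Bonus factor = 0.5 * 1.8 = 0.9
Total multiplier = 1 + 0.9 = 1.9
Expected damage = 200 * 1.9 = 380.00

380.00 damage


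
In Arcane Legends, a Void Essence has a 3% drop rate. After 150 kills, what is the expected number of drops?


Expected drops = kills * (drop_rate / 100)
= 150 * (3 / 100)
= 150 * 0.03
= 4.5

4.5 drops


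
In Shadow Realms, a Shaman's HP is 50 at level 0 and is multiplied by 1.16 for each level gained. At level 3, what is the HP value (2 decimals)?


value = base * growth^level
= 50 * 1.16^3
= 50 * 1.560896
= 78.04

78.04 HP


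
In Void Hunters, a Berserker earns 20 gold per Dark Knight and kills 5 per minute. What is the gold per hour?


Gold per minute = 20 * 5 = 100
Gold per hour = 100 * 60 = 6000

6000 gold/hour


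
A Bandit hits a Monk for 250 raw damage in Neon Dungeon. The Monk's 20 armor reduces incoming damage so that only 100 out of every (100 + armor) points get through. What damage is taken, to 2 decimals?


actual = 250 * 100 / (100 + 20)
= 250 * 100 / 120
= 25000 / 120
= 208.33

208.33 damage
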